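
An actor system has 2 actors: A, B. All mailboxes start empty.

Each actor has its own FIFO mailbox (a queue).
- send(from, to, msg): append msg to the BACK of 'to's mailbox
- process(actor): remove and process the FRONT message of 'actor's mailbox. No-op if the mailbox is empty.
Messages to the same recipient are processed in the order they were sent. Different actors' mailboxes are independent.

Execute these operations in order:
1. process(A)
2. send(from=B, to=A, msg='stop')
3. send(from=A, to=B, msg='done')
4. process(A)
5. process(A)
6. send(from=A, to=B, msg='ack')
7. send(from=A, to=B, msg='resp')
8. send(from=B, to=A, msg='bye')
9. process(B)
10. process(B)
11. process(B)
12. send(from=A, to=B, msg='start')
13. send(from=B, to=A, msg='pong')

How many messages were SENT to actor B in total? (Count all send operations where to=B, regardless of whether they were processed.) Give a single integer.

Answer: 4

Derivation:
After 1 (process(A)): A:[] B:[]
After 2 (send(from=B, to=A, msg='stop')): A:[stop] B:[]
After 3 (send(from=A, to=B, msg='done')): A:[stop] B:[done]
After 4 (process(A)): A:[] B:[done]
After 5 (process(A)): A:[] B:[done]
After 6 (send(from=A, to=B, msg='ack')): A:[] B:[done,ack]
After 7 (send(from=A, to=B, msg='resp')): A:[] B:[done,ack,resp]
After 8 (send(from=B, to=A, msg='bye')): A:[bye] B:[done,ack,resp]
After 9 (process(B)): A:[bye] B:[ack,resp]
After 10 (process(B)): A:[bye] B:[resp]
After 11 (process(B)): A:[bye] B:[]
After 12 (send(from=A, to=B, msg='start')): A:[bye] B:[start]
After 13 (send(from=B, to=A, msg='pong')): A:[bye,pong] B:[start]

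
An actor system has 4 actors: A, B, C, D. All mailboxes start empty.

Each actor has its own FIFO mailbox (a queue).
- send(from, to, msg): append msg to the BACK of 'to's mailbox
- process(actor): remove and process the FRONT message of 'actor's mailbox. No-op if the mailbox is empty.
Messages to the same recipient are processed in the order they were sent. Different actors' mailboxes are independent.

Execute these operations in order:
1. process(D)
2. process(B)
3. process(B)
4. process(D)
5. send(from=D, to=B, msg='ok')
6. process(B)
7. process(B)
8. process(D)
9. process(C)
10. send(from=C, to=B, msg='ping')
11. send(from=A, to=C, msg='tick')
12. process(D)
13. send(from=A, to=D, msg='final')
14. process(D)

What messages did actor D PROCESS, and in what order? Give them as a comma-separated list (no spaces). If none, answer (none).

Answer: final

Derivation:
After 1 (process(D)): A:[] B:[] C:[] D:[]
After 2 (process(B)): A:[] B:[] C:[] D:[]
After 3 (process(B)): A:[] B:[] C:[] D:[]
After 4 (process(D)): A:[] B:[] C:[] D:[]
After 5 (send(from=D, to=B, msg='ok')): A:[] B:[ok] C:[] D:[]
After 6 (process(B)): A:[] B:[] C:[] D:[]
After 7 (process(B)): A:[] B:[] C:[] D:[]
After 8 (process(D)): A:[] B:[] C:[] D:[]
After 9 (process(C)): A:[] B:[] C:[] D:[]
After 10 (send(from=C, to=B, msg='ping')): A:[] B:[ping] C:[] D:[]
After 11 (send(from=A, to=C, msg='tick')): A:[] B:[ping] C:[tick] D:[]
After 12 (process(D)): A:[] B:[ping] C:[tick] D:[]
After 13 (send(from=A, to=D, msg='final')): A:[] B:[ping] C:[tick] D:[final]
After 14 (process(D)): A:[] B:[ping] C:[tick] D:[]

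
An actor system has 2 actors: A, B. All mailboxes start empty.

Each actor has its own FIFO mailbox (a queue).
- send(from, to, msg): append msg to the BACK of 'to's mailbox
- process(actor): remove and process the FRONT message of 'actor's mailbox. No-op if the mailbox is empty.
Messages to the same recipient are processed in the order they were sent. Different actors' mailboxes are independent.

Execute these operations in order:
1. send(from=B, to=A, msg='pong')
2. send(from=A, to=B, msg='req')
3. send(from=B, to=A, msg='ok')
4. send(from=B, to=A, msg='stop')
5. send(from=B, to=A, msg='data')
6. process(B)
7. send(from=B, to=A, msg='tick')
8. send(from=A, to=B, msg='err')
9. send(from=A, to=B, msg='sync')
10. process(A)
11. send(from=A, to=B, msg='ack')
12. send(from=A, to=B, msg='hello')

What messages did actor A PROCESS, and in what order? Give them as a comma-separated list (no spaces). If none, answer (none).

After 1 (send(from=B, to=A, msg='pong')): A:[pong] B:[]
After 2 (send(from=A, to=B, msg='req')): A:[pong] B:[req]
After 3 (send(from=B, to=A, msg='ok')): A:[pong,ok] B:[req]
After 4 (send(from=B, to=A, msg='stop')): A:[pong,ok,stop] B:[req]
After 5 (send(from=B, to=A, msg='data')): A:[pong,ok,stop,data] B:[req]
After 6 (process(B)): A:[pong,ok,stop,data] B:[]
After 7 (send(from=B, to=A, msg='tick')): A:[pong,ok,stop,data,tick] B:[]
After 8 (send(from=A, to=B, msg='err')): A:[pong,ok,stop,data,tick] B:[err]
After 9 (send(from=A, to=B, msg='sync')): A:[pong,ok,stop,data,tick] B:[err,sync]
After 10 (process(A)): A:[ok,stop,data,tick] B:[err,sync]
After 11 (send(from=A, to=B, msg='ack')): A:[ok,stop,data,tick] B:[err,sync,ack]
After 12 (send(from=A, to=B, msg='hello')): A:[ok,stop,data,tick] B:[err,sync,ack,hello]

Answer: pong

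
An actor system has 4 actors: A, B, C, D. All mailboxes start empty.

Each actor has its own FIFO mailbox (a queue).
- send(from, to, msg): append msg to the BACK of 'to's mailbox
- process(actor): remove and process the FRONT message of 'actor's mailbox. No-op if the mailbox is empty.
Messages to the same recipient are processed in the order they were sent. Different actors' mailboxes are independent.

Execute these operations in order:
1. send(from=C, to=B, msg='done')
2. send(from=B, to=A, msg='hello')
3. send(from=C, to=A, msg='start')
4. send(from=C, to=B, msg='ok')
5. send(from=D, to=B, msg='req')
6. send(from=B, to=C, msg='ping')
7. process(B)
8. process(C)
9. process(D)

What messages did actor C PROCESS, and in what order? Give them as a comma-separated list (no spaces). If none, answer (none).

Answer: ping

Derivation:
After 1 (send(from=C, to=B, msg='done')): A:[] B:[done] C:[] D:[]
After 2 (send(from=B, to=A, msg='hello')): A:[hello] B:[done] C:[] D:[]
After 3 (send(from=C, to=A, msg='start')): A:[hello,start] B:[done] C:[] D:[]
After 4 (send(from=C, to=B, msg='ok')): A:[hello,start] B:[done,ok] C:[] D:[]
After 5 (send(from=D, to=B, msg='req')): A:[hello,start] B:[done,ok,req] C:[] D:[]
After 6 (send(from=B, to=C, msg='ping')): A:[hello,start] B:[done,ok,req] C:[ping] D:[]
After 7 (process(B)): A:[hello,start] B:[ok,req] C:[ping] D:[]
After 8 (process(C)): A:[hello,start] B:[ok,req] C:[] D:[]
After 9 (process(D)): A:[hello,start] B:[ok,req] C:[] D:[]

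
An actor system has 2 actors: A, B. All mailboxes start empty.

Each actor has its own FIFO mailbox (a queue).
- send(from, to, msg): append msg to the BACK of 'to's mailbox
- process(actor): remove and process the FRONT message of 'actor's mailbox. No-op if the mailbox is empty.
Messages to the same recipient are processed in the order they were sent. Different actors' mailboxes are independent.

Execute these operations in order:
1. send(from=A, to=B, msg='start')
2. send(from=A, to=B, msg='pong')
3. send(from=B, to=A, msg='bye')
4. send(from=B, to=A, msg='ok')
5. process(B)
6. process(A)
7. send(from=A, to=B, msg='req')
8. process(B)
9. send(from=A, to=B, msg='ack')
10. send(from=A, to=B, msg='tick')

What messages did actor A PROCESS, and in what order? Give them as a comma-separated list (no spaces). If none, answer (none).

After 1 (send(from=A, to=B, msg='start')): A:[] B:[start]
After 2 (send(from=A, to=B, msg='pong')): A:[] B:[start,pong]
After 3 (send(from=B, to=A, msg='bye')): A:[bye] B:[start,pong]
After 4 (send(from=B, to=A, msg='ok')): A:[bye,ok] B:[start,pong]
After 5 (process(B)): A:[bye,ok] B:[pong]
After 6 (process(A)): A:[ok] B:[pong]
After 7 (send(from=A, to=B, msg='req')): A:[ok] B:[pong,req]
After 8 (process(B)): A:[ok] B:[req]
After 9 (send(from=A, to=B, msg='ack')): A:[ok] B:[req,ack]
After 10 (send(from=A, to=B, msg='tick')): A:[ok] B:[req,ack,tick]

Answer: bye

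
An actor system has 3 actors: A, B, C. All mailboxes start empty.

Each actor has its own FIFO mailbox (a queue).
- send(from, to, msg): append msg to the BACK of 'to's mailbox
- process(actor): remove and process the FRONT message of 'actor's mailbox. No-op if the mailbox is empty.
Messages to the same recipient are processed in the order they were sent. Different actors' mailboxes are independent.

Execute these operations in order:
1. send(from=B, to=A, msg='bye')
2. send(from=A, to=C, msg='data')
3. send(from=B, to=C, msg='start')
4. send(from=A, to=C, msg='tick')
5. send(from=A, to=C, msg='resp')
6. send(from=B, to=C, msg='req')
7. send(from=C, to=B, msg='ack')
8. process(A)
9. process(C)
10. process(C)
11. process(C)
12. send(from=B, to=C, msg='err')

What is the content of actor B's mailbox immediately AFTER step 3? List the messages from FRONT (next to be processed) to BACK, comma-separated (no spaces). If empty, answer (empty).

After 1 (send(from=B, to=A, msg='bye')): A:[bye] B:[] C:[]
After 2 (send(from=A, to=C, msg='data')): A:[bye] B:[] C:[data]
After 3 (send(from=B, to=C, msg='start')): A:[bye] B:[] C:[data,start]

(empty)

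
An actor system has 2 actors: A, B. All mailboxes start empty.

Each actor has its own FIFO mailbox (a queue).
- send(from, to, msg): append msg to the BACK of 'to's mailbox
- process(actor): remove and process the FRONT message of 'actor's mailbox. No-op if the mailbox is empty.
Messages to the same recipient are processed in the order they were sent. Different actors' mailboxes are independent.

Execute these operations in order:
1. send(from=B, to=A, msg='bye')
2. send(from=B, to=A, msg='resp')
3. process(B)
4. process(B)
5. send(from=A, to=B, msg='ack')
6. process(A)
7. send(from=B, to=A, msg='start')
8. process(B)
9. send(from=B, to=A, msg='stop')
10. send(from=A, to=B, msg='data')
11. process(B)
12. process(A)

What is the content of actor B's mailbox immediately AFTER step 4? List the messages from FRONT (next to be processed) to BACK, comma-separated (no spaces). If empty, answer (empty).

After 1 (send(from=B, to=A, msg='bye')): A:[bye] B:[]
After 2 (send(from=B, to=A, msg='resp')): A:[bye,resp] B:[]
After 3 (process(B)): A:[bye,resp] B:[]
After 4 (process(B)): A:[bye,resp] B:[]

(empty)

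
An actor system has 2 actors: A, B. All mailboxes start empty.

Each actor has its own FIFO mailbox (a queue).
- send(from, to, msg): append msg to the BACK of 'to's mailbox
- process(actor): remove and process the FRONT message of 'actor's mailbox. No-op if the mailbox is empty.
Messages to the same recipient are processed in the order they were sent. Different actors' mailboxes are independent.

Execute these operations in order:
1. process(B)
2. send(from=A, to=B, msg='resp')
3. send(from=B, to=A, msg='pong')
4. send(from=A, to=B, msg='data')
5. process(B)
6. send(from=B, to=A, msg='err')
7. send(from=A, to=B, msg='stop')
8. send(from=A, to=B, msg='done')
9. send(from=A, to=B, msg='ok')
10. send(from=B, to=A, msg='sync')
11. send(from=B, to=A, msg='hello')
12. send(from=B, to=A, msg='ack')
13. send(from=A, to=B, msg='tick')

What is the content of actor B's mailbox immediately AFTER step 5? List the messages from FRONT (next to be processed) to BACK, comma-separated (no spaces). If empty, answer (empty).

After 1 (process(B)): A:[] B:[]
After 2 (send(from=A, to=B, msg='resp')): A:[] B:[resp]
After 3 (send(from=B, to=A, msg='pong')): A:[pong] B:[resp]
After 4 (send(from=A, to=B, msg='data')): A:[pong] B:[resp,data]
After 5 (process(B)): A:[pong] B:[data]

data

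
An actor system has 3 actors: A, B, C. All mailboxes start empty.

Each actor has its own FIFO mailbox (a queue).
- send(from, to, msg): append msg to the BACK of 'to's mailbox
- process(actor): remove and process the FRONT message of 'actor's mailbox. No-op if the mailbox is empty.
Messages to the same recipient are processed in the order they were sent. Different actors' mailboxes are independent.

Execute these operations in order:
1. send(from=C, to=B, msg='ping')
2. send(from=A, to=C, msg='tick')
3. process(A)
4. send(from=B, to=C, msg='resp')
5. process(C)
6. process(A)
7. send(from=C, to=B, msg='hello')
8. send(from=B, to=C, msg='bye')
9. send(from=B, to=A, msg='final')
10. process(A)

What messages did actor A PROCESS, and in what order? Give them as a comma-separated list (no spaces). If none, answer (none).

After 1 (send(from=C, to=B, msg='ping')): A:[] B:[ping] C:[]
After 2 (send(from=A, to=C, msg='tick')): A:[] B:[ping] C:[tick]
After 3 (process(A)): A:[] B:[ping] C:[tick]
After 4 (send(from=B, to=C, msg='resp')): A:[] B:[ping] C:[tick,resp]
After 5 (process(C)): A:[] B:[ping] C:[resp]
After 6 (process(A)): A:[] B:[ping] C:[resp]
After 7 (send(from=C, to=B, msg='hello')): A:[] B:[ping,hello] C:[resp]
After 8 (send(from=B, to=C, msg='bye')): A:[] B:[ping,hello] C:[resp,bye]
After 9 (send(from=B, to=A, msg='final')): A:[final] B:[ping,hello] C:[resp,bye]
After 10 (process(A)): A:[] B:[ping,hello] C:[resp,bye]

Answer: final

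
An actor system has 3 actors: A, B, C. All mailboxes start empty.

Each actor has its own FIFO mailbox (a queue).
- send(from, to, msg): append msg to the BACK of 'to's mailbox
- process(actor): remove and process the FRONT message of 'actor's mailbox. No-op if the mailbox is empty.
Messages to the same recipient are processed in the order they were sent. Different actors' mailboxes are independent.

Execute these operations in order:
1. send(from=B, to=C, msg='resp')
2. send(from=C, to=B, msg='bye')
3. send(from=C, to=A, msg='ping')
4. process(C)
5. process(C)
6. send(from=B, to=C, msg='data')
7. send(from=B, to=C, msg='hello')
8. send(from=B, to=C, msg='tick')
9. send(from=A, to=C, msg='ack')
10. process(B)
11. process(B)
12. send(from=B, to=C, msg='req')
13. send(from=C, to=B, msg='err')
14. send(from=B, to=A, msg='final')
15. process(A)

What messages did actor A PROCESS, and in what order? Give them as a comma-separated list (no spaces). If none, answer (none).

After 1 (send(from=B, to=C, msg='resp')): A:[] B:[] C:[resp]
After 2 (send(from=C, to=B, msg='bye')): A:[] B:[bye] C:[resp]
After 3 (send(from=C, to=A, msg='ping')): A:[ping] B:[bye] C:[resp]
After 4 (process(C)): A:[ping] B:[bye] C:[]
After 5 (process(C)): A:[ping] B:[bye] C:[]
After 6 (send(from=B, to=C, msg='data')): A:[ping] B:[bye] C:[data]
After 7 (send(from=B, to=C, msg='hello')): A:[ping] B:[bye] C:[data,hello]
After 8 (send(from=B, to=C, msg='tick')): A:[ping] B:[bye] C:[data,hello,tick]
After 9 (send(from=A, to=C, msg='ack')): A:[ping] B:[bye] C:[data,hello,tick,ack]
After 10 (process(B)): A:[ping] B:[] C:[data,hello,tick,ack]
After 11 (process(B)): A:[ping] B:[] C:[data,hello,tick,ack]
After 12 (send(from=B, to=C, msg='req')): A:[ping] B:[] C:[data,hello,tick,ack,req]
After 13 (send(from=C, to=B, msg='err')): A:[ping] B:[err] C:[data,hello,tick,ack,req]
After 14 (send(from=B, to=A, msg='final')): A:[ping,final] B:[err] C:[data,hello,tick,ack,req]
After 15 (process(A)): A:[final] B:[err] C:[data,hello,tick,ack,req]

Answer: ping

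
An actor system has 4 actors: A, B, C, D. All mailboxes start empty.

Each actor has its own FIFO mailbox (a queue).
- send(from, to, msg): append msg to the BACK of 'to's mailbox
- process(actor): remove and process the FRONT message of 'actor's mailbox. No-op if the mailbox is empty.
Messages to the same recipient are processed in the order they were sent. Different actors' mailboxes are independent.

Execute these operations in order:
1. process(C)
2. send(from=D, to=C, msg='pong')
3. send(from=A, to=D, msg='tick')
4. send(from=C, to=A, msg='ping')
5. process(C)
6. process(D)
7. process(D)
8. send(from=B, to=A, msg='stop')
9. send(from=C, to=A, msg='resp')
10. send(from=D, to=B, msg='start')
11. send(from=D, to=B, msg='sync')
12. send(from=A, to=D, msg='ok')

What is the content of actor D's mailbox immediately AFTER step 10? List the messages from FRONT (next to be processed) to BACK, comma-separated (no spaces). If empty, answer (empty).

After 1 (process(C)): A:[] B:[] C:[] D:[]
After 2 (send(from=D, to=C, msg='pong')): A:[] B:[] C:[pong] D:[]
After 3 (send(from=A, to=D, msg='tick')): A:[] B:[] C:[pong] D:[tick]
After 4 (send(from=C, to=A, msg='ping')): A:[ping] B:[] C:[pong] D:[tick]
After 5 (process(C)): A:[ping] B:[] C:[] D:[tick]
After 6 (process(D)): A:[ping] B:[] C:[] D:[]
After 7 (process(D)): A:[ping] B:[] C:[] D:[]
After 8 (send(from=B, to=A, msg='stop')): A:[ping,stop] B:[] C:[] D:[]
After 9 (send(from=C, to=A, msg='resp')): A:[ping,stop,resp] B:[] C:[] D:[]
After 10 (send(from=D, to=B, msg='start')): A:[ping,stop,resp] B:[start] C:[] D:[]

(empty)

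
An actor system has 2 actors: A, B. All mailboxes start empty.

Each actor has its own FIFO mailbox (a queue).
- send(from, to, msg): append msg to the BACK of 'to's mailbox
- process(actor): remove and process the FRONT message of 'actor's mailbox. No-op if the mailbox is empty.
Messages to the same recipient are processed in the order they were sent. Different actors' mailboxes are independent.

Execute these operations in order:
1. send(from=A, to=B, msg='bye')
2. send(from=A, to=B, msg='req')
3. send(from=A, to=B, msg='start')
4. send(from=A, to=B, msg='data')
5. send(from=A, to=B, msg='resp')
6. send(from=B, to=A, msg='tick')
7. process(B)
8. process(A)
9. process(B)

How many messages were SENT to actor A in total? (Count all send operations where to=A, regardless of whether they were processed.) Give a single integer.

After 1 (send(from=A, to=B, msg='bye')): A:[] B:[bye]
After 2 (send(from=A, to=B, msg='req')): A:[] B:[bye,req]
After 3 (send(from=A, to=B, msg='start')): A:[] B:[bye,req,start]
After 4 (send(from=A, to=B, msg='data')): A:[] B:[bye,req,start,data]
After 5 (send(from=A, to=B, msg='resp')): A:[] B:[bye,req,start,data,resp]
After 6 (send(from=B, to=A, msg='tick')): A:[tick] B:[bye,req,start,data,resp]
After 7 (process(B)): A:[tick] B:[req,start,data,resp]
After 8 (process(A)): A:[] B:[req,start,data,resp]
After 9 (process(B)): A:[] B:[start,data,resp]

Answer: 1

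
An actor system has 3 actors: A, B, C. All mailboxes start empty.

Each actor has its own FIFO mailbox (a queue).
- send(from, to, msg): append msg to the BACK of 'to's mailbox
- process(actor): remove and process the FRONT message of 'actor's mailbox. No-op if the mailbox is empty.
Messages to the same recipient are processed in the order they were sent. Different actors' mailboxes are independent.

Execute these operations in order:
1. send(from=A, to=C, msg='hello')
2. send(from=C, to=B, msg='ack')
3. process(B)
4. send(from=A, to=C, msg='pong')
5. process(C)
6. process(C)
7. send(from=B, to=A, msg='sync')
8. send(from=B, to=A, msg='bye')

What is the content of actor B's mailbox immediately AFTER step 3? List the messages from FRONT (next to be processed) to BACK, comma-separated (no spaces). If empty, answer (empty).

After 1 (send(from=A, to=C, msg='hello')): A:[] B:[] C:[hello]
After 2 (send(from=C, to=B, msg='ack')): A:[] B:[ack] C:[hello]
After 3 (process(B)): A:[] B:[] C:[hello]

(empty)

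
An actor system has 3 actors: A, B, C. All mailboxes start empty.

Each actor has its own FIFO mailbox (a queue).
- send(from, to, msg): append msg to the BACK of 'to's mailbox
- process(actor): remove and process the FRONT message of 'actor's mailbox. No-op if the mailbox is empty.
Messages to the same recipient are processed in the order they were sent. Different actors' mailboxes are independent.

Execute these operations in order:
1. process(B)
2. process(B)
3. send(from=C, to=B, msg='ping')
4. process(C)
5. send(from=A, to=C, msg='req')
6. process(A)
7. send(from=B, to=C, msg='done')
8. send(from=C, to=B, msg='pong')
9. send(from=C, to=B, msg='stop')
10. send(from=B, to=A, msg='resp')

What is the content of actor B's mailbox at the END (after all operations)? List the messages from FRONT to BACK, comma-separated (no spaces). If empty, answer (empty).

After 1 (process(B)): A:[] B:[] C:[]
After 2 (process(B)): A:[] B:[] C:[]
After 3 (send(from=C, to=B, msg='ping')): A:[] B:[ping] C:[]
After 4 (process(C)): A:[] B:[ping] C:[]
After 5 (send(from=A, to=C, msg='req')): A:[] B:[ping] C:[req]
After 6 (process(A)): A:[] B:[ping] C:[req]
After 7 (send(from=B, to=C, msg='done')): A:[] B:[ping] C:[req,done]
After 8 (send(from=C, to=B, msg='pong')): A:[] B:[ping,pong] C:[req,done]
After 9 (send(from=C, to=B, msg='stop')): A:[] B:[ping,pong,stop] C:[req,done]
After 10 (send(from=B, to=A, msg='resp')): A:[resp] B:[ping,pong,stop] C:[req,done]

Answer: ping,pong,stop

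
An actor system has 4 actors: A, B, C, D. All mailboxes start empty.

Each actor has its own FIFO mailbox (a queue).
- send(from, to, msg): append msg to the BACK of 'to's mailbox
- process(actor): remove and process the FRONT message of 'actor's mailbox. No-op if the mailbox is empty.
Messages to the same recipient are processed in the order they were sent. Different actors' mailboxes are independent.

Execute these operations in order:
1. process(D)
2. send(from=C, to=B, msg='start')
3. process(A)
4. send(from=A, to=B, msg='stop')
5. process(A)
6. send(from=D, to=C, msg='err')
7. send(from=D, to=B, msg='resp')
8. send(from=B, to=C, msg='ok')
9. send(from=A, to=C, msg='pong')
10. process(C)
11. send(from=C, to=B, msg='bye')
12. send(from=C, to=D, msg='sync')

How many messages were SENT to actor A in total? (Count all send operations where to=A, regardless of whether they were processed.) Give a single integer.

Answer: 0

Derivation:
After 1 (process(D)): A:[] B:[] C:[] D:[]
After 2 (send(from=C, to=B, msg='start')): A:[] B:[start] C:[] D:[]
After 3 (process(A)): A:[] B:[start] C:[] D:[]
After 4 (send(from=A, to=B, msg='stop')): A:[] B:[start,stop] C:[] D:[]
After 5 (process(A)): A:[] B:[start,stop] C:[] D:[]
After 6 (send(from=D, to=C, msg='err')): A:[] B:[start,stop] C:[err] D:[]
After 7 (send(from=D, to=B, msg='resp')): A:[] B:[start,stop,resp] C:[err] D:[]
After 8 (send(from=B, to=C, msg='ok')): A:[] B:[start,stop,resp] C:[err,ok] D:[]
After 9 (send(from=A, to=C, msg='pong')): A:[] B:[start,stop,resp] C:[err,ok,pong] D:[]
After 10 (process(C)): A:[] B:[start,stop,resp] C:[ok,pong] D:[]
After 11 (send(from=C, to=B, msg='bye')): A:[] B:[start,stop,resp,bye] C:[ok,pong] D:[]
After 12 (send(from=C, to=D, msg='sync')): A:[] B:[start,stop,resp,bye] C:[ok,pong] D:[sync]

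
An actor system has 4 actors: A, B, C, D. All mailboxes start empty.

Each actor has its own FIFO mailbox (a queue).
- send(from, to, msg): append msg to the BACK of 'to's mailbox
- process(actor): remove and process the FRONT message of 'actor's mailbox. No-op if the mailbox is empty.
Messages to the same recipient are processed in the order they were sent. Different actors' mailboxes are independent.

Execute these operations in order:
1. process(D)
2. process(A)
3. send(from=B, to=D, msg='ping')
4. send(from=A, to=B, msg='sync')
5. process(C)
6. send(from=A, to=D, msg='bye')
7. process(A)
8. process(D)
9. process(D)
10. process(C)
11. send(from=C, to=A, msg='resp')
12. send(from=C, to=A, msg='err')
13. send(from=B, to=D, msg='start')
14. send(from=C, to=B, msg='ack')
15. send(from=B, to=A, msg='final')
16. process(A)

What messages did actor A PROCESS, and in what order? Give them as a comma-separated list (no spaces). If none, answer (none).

After 1 (process(D)): A:[] B:[] C:[] D:[]
After 2 (process(A)): A:[] B:[] C:[] D:[]
After 3 (send(from=B, to=D, msg='ping')): A:[] B:[] C:[] D:[ping]
After 4 (send(from=A, to=B, msg='sync')): A:[] B:[sync] C:[] D:[ping]
After 5 (process(C)): A:[] B:[sync] C:[] D:[ping]
After 6 (send(from=A, to=D, msg='bye')): A:[] B:[sync] C:[] D:[ping,bye]
After 7 (process(A)): A:[] B:[sync] C:[] D:[ping,bye]
After 8 (process(D)): A:[] B:[sync] C:[] D:[bye]
After 9 (process(D)): A:[] B:[sync] C:[] D:[]
After 10 (process(C)): A:[] B:[sync] C:[] D:[]
After 11 (send(from=C, to=A, msg='resp')): A:[resp] B:[sync] C:[] D:[]
After 12 (send(from=C, to=A, msg='err')): A:[resp,err] B:[sync] C:[] D:[]
After 13 (send(from=B, to=D, msg='start')): A:[resp,err] B:[sync] C:[] D:[start]
After 14 (send(from=C, to=B, msg='ack')): A:[resp,err] B:[sync,ack] C:[] D:[start]
After 15 (send(from=B, to=A, msg='final')): A:[resp,err,final] B:[sync,ack] C:[] D:[start]
After 16 (process(A)): A:[err,final] B:[sync,ack] C:[] D:[start]

Answer: resp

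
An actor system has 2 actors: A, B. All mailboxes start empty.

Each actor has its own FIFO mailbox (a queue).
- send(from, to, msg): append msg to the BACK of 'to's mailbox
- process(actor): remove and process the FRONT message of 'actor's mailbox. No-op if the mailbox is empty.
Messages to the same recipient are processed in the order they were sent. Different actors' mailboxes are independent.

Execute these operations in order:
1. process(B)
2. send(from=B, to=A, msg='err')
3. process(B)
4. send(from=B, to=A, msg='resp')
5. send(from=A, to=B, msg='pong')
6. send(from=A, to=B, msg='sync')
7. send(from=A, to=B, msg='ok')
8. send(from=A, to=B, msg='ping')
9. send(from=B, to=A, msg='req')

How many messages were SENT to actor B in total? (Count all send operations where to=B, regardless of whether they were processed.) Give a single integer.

After 1 (process(B)): A:[] B:[]
After 2 (send(from=B, to=A, msg='err')): A:[err] B:[]
After 3 (process(B)): A:[err] B:[]
After 4 (send(from=B, to=A, msg='resp')): A:[err,resp] B:[]
After 5 (send(from=A, to=B, msg='pong')): A:[err,resp] B:[pong]
After 6 (send(from=A, to=B, msg='sync')): A:[err,resp] B:[pong,sync]
After 7 (send(from=A, to=B, msg='ok')): A:[err,resp] B:[pong,sync,ok]
After 8 (send(from=A, to=B, msg='ping')): A:[err,resp] B:[pong,sync,ok,ping]
After 9 (send(from=B, to=A, msg='req')): A:[err,resp,req] B:[pong,sync,ok,ping]

Answer: 4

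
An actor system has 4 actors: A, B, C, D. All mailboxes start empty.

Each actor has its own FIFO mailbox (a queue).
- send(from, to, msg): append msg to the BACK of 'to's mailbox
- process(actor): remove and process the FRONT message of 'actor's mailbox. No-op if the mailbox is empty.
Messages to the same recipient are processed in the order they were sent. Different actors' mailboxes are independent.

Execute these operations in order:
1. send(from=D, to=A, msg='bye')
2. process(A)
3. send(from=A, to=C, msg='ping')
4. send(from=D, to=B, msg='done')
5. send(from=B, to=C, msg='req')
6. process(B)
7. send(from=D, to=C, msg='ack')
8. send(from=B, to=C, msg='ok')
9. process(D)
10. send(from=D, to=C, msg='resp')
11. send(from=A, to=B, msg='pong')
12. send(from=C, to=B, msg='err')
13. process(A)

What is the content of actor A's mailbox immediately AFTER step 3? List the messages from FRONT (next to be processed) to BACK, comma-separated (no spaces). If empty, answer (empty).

After 1 (send(from=D, to=A, msg='bye')): A:[bye] B:[] C:[] D:[]
After 2 (process(A)): A:[] B:[] C:[] D:[]
After 3 (send(from=A, to=C, msg='ping')): A:[] B:[] C:[ping] D:[]

(empty)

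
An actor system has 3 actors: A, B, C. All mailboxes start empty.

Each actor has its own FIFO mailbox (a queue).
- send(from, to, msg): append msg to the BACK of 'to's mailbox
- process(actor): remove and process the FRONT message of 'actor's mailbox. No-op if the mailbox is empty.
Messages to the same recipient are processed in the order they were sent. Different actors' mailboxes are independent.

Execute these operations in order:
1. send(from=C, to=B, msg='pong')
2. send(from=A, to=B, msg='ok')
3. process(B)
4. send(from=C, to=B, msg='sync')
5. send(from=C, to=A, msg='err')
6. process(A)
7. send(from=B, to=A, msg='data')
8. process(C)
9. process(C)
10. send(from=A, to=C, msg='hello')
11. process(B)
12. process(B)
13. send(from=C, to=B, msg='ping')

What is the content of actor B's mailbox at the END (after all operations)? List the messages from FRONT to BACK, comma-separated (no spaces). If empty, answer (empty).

Answer: ping

Derivation:
After 1 (send(from=C, to=B, msg='pong')): A:[] B:[pong] C:[]
After 2 (send(from=A, to=B, msg='ok')): A:[] B:[pong,ok] C:[]
After 3 (process(B)): A:[] B:[ok] C:[]
After 4 (send(from=C, to=B, msg='sync')): A:[] B:[ok,sync] C:[]
After 5 (send(from=C, to=A, msg='err')): A:[err] B:[ok,sync] C:[]
After 6 (process(A)): A:[] B:[ok,sync] C:[]
After 7 (send(from=B, to=A, msg='data')): A:[data] B:[ok,sync] C:[]
After 8 (process(C)): A:[data] B:[ok,sync] C:[]
After 9 (process(C)): A:[data] B:[ok,sync] C:[]
After 10 (send(from=A, to=C, msg='hello')): A:[data] B:[ok,sync] C:[hello]
After 11 (process(B)): A:[data] B:[sync] C:[hello]
After 12 (process(B)): A:[data] B:[] C:[hello]
After 13 (send(from=C, to=B, msg='ping')): A:[data] B:[ping] C:[hello]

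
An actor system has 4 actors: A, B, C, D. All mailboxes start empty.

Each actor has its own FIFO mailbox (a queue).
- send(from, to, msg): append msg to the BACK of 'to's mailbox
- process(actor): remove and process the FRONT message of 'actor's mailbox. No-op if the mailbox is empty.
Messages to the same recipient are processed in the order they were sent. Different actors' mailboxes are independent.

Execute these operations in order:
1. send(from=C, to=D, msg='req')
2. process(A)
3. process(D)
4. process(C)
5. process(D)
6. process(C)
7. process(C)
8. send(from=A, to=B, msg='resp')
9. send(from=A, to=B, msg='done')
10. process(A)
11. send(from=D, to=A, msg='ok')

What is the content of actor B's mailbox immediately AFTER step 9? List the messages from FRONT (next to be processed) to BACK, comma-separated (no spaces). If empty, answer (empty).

After 1 (send(from=C, to=D, msg='req')): A:[] B:[] C:[] D:[req]
After 2 (process(A)): A:[] B:[] C:[] D:[req]
After 3 (process(D)): A:[] B:[] C:[] D:[]
After 4 (process(C)): A:[] B:[] C:[] D:[]
After 5 (process(D)): A:[] B:[] C:[] D:[]
After 6 (process(C)): A:[] B:[] C:[] D:[]
After 7 (process(C)): A:[] B:[] C:[] D:[]
After 8 (send(from=A, to=B, msg='resp')): A:[] B:[resp] C:[] D:[]
After 9 (send(from=A, to=B, msg='done')): A:[] B:[resp,done] C:[] D:[]

resp,done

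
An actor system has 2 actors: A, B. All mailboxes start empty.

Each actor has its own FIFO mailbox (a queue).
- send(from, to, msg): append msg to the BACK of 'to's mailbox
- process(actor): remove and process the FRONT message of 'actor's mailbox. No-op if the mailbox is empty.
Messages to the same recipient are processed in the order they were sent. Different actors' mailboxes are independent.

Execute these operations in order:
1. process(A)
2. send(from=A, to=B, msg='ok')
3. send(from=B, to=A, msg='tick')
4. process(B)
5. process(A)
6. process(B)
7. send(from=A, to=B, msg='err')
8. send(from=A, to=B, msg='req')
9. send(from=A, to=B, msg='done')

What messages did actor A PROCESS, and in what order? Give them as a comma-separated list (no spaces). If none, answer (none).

Answer: tick

Derivation:
After 1 (process(A)): A:[] B:[]
After 2 (send(from=A, to=B, msg='ok')): A:[] B:[ok]
After 3 (send(from=B, to=A, msg='tick')): A:[tick] B:[ok]
After 4 (process(B)): A:[tick] B:[]
After 5 (process(A)): A:[] B:[]
After 6 (process(B)): A:[] B:[]
After 7 (send(from=A, to=B, msg='err')): A:[] B:[err]
After 8 (send(from=A, to=B, msg='req')): A:[] B:[err,req]
After 9 (send(from=A, to=B, msg='done')): A:[] B:[err,req,done]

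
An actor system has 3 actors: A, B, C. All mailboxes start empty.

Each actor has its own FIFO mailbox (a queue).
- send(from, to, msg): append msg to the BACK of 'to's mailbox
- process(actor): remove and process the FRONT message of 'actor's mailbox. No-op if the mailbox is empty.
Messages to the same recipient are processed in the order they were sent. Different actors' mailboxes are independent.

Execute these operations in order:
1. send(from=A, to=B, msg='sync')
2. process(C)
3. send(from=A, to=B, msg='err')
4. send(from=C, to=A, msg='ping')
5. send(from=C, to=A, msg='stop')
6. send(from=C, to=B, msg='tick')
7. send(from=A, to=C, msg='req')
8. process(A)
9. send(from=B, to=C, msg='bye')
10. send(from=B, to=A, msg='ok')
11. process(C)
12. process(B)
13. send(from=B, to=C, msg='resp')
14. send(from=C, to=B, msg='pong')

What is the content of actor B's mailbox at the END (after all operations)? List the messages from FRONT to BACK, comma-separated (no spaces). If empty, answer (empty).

After 1 (send(from=A, to=B, msg='sync')): A:[] B:[sync] C:[]
After 2 (process(C)): A:[] B:[sync] C:[]
After 3 (send(from=A, to=B, msg='err')): A:[] B:[sync,err] C:[]
After 4 (send(from=C, to=A, msg='ping')): A:[ping] B:[sync,err] C:[]
After 5 (send(from=C, to=A, msg='stop')): A:[ping,stop] B:[sync,err] C:[]
After 6 (send(from=C, to=B, msg='tick')): A:[ping,stop] B:[sync,err,tick] C:[]
After 7 (send(from=A, to=C, msg='req')): A:[ping,stop] B:[sync,err,tick] C:[req]
After 8 (process(A)): A:[stop] B:[sync,err,tick] C:[req]
After 9 (send(from=B, to=C, msg='bye')): A:[stop] B:[sync,err,tick] C:[req,bye]
After 10 (send(from=B, to=A, msg='ok')): A:[stop,ok] B:[sync,err,tick] C:[req,bye]
After 11 (process(C)): A:[stop,ok] B:[sync,err,tick] C:[bye]
After 12 (process(B)): A:[stop,ok] B:[err,tick] C:[bye]
After 13 (send(from=B, to=C, msg='resp')): A:[stop,ok] B:[err,tick] C:[bye,resp]
After 14 (send(from=C, to=B, msg='pong')): A:[stop,ok] B:[err,tick,pong] C:[bye,resp]

Answer: err,tick,pong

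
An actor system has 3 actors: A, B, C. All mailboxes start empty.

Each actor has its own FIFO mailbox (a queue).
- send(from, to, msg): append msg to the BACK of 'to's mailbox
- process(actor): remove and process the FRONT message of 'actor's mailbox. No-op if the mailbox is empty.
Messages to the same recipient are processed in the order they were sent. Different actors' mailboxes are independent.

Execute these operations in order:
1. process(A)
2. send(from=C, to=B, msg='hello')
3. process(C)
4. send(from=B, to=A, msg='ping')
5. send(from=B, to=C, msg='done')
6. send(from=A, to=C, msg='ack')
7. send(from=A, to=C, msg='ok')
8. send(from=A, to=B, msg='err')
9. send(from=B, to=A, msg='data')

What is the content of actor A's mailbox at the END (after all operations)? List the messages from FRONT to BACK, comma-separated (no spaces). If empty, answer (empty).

After 1 (process(A)): A:[] B:[] C:[]
After 2 (send(from=C, to=B, msg='hello')): A:[] B:[hello] C:[]
After 3 (process(C)): A:[] B:[hello] C:[]
After 4 (send(from=B, to=A, msg='ping')): A:[ping] B:[hello] C:[]
After 5 (send(from=B, to=C, msg='done')): A:[ping] B:[hello] C:[done]
After 6 (send(from=A, to=C, msg='ack')): A:[ping] B:[hello] C:[done,ack]
After 7 (send(from=A, to=C, msg='ok')): A:[ping] B:[hello] C:[done,ack,ok]
After 8 (send(from=A, to=B, msg='err')): A:[ping] B:[hello,err] C:[done,ack,ok]
After 9 (send(from=B, to=A, msg='data')): A:[ping,data] B:[hello,err] C:[done,ack,ok]

Answer: ping,data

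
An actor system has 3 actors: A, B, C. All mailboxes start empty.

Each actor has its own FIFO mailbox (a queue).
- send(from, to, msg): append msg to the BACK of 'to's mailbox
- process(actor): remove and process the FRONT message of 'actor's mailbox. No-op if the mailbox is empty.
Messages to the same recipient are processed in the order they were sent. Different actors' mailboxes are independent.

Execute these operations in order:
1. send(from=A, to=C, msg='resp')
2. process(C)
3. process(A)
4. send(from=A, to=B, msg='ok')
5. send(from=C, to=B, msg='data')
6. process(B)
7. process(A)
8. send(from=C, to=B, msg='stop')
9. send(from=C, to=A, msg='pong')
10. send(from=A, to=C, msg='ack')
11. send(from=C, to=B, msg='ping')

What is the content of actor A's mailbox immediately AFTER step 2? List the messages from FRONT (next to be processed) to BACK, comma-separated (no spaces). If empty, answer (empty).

After 1 (send(from=A, to=C, msg='resp')): A:[] B:[] C:[resp]
After 2 (process(C)): A:[] B:[] C:[]

(empty)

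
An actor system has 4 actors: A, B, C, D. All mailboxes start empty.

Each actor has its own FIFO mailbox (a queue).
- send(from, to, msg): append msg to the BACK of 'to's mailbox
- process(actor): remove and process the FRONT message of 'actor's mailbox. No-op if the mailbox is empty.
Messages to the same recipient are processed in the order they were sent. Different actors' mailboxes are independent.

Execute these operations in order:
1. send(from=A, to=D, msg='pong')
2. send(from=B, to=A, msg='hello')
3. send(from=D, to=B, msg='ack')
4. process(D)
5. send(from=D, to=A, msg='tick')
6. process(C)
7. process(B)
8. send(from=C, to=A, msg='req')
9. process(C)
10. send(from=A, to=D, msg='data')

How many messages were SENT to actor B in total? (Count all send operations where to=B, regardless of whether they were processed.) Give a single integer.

Answer: 1

Derivation:
After 1 (send(from=A, to=D, msg='pong')): A:[] B:[] C:[] D:[pong]
After 2 (send(from=B, to=A, msg='hello')): A:[hello] B:[] C:[] D:[pong]
After 3 (send(from=D, to=B, msg='ack')): A:[hello] B:[ack] C:[] D:[pong]
After 4 (process(D)): A:[hello] B:[ack] C:[] D:[]
After 5 (send(from=D, to=A, msg='tick')): A:[hello,tick] B:[ack] C:[] D:[]
After 6 (process(C)): A:[hello,tick] B:[ack] C:[] D:[]
After 7 (process(B)): A:[hello,tick] B:[] C:[] D:[]
After 8 (send(from=C, to=A, msg='req')): A:[hello,tick,req] B:[] C:[] D:[]
After 9 (process(C)): A:[hello,tick,req] B:[] C:[] D:[]
After 10 (send(from=A, to=D, msg='data')): A:[hello,tick,req] B:[] C:[] D:[data]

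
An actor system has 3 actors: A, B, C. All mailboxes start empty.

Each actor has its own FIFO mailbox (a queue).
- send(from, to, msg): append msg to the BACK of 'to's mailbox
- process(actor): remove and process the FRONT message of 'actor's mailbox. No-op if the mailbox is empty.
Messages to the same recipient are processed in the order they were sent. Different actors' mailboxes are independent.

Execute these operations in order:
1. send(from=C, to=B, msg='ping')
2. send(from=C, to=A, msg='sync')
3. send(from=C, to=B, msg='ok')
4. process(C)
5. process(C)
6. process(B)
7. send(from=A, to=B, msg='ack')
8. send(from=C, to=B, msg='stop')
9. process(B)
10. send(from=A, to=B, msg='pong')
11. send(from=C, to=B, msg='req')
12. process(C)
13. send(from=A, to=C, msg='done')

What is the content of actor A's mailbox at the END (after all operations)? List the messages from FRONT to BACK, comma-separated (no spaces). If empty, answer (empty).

Answer: sync

Derivation:
After 1 (send(from=C, to=B, msg='ping')): A:[] B:[ping] C:[]
After 2 (send(from=C, to=A, msg='sync')): A:[sync] B:[ping] C:[]
After 3 (send(from=C, to=B, msg='ok')): A:[sync] B:[ping,ok] C:[]
After 4 (process(C)): A:[sync] B:[ping,ok] C:[]
After 5 (process(C)): A:[sync] B:[ping,ok] C:[]
After 6 (process(B)): A:[sync] B:[ok] C:[]
After 7 (send(from=A, to=B, msg='ack')): A:[sync] B:[ok,ack] C:[]
After 8 (send(from=C, to=B, msg='stop')): A:[sync] B:[ok,ack,stop] C:[]
After 9 (process(B)): A:[sync] B:[ack,stop] C:[]
After 10 (send(from=A, to=B, msg='pong')): A:[sync] B:[ack,stop,pong] C:[]
After 11 (send(from=C, to=B, msg='req')): A:[sync] B:[ack,stop,pong,req] C:[]
After 12 (process(C)): A:[sync] B:[ack,stop,pong,req] C:[]
After 13 (send(from=A, to=C, msg='done')): A:[sync] B:[ack,stop,pong,req] C:[done]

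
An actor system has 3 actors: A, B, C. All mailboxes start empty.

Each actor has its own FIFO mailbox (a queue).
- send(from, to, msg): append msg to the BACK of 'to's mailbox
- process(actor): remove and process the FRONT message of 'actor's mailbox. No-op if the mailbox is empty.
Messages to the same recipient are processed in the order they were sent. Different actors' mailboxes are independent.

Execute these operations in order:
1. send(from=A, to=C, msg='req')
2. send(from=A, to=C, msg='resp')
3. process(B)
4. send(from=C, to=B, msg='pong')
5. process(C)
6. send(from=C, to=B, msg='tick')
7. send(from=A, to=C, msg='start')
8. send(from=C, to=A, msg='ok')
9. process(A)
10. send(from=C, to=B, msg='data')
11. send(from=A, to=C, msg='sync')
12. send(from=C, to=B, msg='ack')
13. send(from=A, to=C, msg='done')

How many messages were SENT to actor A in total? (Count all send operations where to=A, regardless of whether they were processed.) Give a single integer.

After 1 (send(from=A, to=C, msg='req')): A:[] B:[] C:[req]
After 2 (send(from=A, to=C, msg='resp')): A:[] B:[] C:[req,resp]
After 3 (process(B)): A:[] B:[] C:[req,resp]
After 4 (send(from=C, to=B, msg='pong')): A:[] B:[pong] C:[req,resp]
After 5 (process(C)): A:[] B:[pong] C:[resp]
After 6 (send(from=C, to=B, msg='tick')): A:[] B:[pong,tick] C:[resp]
After 7 (send(from=A, to=C, msg='start')): A:[] B:[pong,tick] C:[resp,start]
After 8 (send(from=C, to=A, msg='ok')): A:[ok] B:[pong,tick] C:[resp,start]
After 9 (process(A)): A:[] B:[pong,tick] C:[resp,start]
After 10 (send(from=C, to=B, msg='data')): A:[] B:[pong,tick,data] C:[resp,start]
After 11 (send(from=A, to=C, msg='sync')): A:[] B:[pong,tick,data] C:[resp,start,sync]
After 12 (send(from=C, to=B, msg='ack')): A:[] B:[pong,tick,data,ack] C:[resp,start,sync]
After 13 (send(from=A, to=C, msg='done')): A:[] B:[pong,tick,data,ack] C:[resp,start,sync,done]

Answer: 1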